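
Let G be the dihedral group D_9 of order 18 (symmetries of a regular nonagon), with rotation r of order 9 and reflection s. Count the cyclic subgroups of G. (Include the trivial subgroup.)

12

A cyclic subgroup of order d is generated by each of its φ(d) elements of order d, so the cyclic subgroups of order d number (#elements of order d)/φ(d).
Cyclic subgroups by order — order 1: 1; order 2: 9; order 3: 1; order 9: 1.
Total: 12.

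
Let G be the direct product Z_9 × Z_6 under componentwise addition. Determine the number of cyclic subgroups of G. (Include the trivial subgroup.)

A cyclic subgroup of order d is generated by each of its φ(d) elements of order d, so the cyclic subgroups of order d number (#elements of order d)/φ(d).
Cyclic subgroups by order — order 1: 1; order 2: 1; order 3: 4; order 6: 4; order 9: 3; order 18: 3.
Total: 16.

16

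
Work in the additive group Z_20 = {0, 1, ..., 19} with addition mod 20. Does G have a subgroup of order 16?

No

16 does not divide |G| = 20, so by Lagrange no subgroup of order 16 exists.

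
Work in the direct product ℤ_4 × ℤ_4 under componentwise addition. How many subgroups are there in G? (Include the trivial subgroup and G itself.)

|G| = 16, so by Lagrange every subgroup order divides 16. Divisors: 1, 2, 4, 8, 16.
Subgroups by order — order 1: 1; order 2: 3; order 4: 7; order 8: 3; order 16: 1.
Total: 1 + 3 + 7 + 3 + 1 = 15.

15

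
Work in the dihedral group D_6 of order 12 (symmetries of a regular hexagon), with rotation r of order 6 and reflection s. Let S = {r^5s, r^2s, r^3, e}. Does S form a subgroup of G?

Yes

|S| = 4 divides |G| = 12, consistent with Lagrange.
S contains the identity, every element's inverse is in S, and S is closed under ·: it is a subgroup.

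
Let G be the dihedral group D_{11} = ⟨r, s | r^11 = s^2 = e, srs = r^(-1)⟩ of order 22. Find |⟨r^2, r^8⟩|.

11

|⟨r^2⟩| = 11 and |⟨r^8⟩| = 11, so |H| is a multiple of lcm(11, 11) = 11 and divides |G| = 22.
Closing under the operation: H = {e, r, r^2, r^3, r^4, r^5, r^6, r^7, r^8, r^9, r^10}, so |H| = 11.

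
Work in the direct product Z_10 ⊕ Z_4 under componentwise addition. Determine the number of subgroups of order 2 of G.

3

|G| = 40 and 2 | 40, so subgroups of order 2 are possible by Lagrange.
The subgroups of order 2 are: {(0,0), (0,2)}; {(0,0), (5,0)}; {(0,0), (5,2)}.
So G has 3 subgroups of order 2.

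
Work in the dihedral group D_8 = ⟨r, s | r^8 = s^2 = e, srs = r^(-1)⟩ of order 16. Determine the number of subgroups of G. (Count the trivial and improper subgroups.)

19

|G| = 16, so by Lagrange every subgroup order divides 16. Divisors: 1, 2, 4, 8, 16.
Subgroups by order — order 1: 1; order 2: 9; order 4: 5; order 8: 3; order 16: 1.
Total: 1 + 9 + 5 + 3 + 1 = 19.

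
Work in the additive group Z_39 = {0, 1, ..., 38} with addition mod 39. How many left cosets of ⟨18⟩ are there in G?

3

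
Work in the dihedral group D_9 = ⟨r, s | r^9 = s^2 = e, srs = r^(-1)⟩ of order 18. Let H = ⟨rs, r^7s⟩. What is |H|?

6

|⟨rs⟩| = 2 and |⟨r^7s⟩| = 2, so |H| is a multiple of lcm(2, 2) = 2 and divides |G| = 18.
Closing under the operation: H = {e, r^3, r^6, rs, r^4s, r^7s}, so |H| = 6.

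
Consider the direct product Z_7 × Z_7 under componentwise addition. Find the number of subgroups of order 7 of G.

8

|G| = 49 and 7 | 49, so subgroups of order 7 are possible by Lagrange.
The subgroups of order 7 are: {(0,0), (0,1), (0,2), (0,3), (0,4), (0,5), (0,6)}; {(0,0), (1,0), (2,0), (3,0), (4,0), (5,0), (6,0)}; {(0,0), (1,1), (2,2), (3,3), (4,4), (5,5), (6,6)}; {(0,0), (1,2), (2,4), (3,6), (4,1), (5,3), (6,5)}; … (8 in all).
So G has 8 subgroups of order 7.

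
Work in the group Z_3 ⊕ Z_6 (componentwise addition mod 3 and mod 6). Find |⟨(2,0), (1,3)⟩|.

6

|⟨(2,0)⟩| = 3 and |⟨(1,3)⟩| = 6, so |H| is a multiple of lcm(3, 6) = 6 and divides |G| = 18.
Closing under the operation: H = {(0,0), (0,3), (1,0), (1,3), (2,0), (2,3)}, so |H| = 6.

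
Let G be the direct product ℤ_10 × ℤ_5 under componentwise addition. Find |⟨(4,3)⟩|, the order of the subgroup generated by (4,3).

The order of (4,3) in Z_10 × Z_5 is lcm(ord(4) in Z_10, ord(3) in Z_5).
ord(4) = 5 and ord(3) = 5, so |⟨(4,3)⟩| = lcm(5, 5) = 5.

5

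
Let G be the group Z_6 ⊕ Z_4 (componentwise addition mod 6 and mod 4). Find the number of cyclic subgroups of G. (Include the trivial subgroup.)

12

A cyclic subgroup of order d is generated by each of its φ(d) elements of order d, so the cyclic subgroups of order d number (#elements of order d)/φ(d).
Cyclic subgroups by order — order 1: 1; order 2: 3; order 3: 1; order 4: 2; order 6: 3; order 12: 2.
Total: 12.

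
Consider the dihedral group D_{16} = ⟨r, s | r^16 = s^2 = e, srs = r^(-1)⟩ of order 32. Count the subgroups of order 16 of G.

3

|G| = 32 and 16 | 32, so subgroups of order 16 are possible by Lagrange.
The subgroups of order 16 are: {e, r, r^2, r^3, r^4, r^5, r^6, r^7, r^8, r^9, r^10, r^11, r^12, r^13, r^14, r^15}; {e, r^2, r^4, r^6, r^8, r^10, r^12, r^14, s, r^2s, r^4s, r^6s, r^8s, r^10s, r^12s, r^14s}; {e, r^2, r^4, r^6, r^8, r^10, r^12, r^14, rs, r^3s, r^5s, r^7s, r^9s, r^11s, r^13s, r^15s}.
So G has 3 subgroups of order 16.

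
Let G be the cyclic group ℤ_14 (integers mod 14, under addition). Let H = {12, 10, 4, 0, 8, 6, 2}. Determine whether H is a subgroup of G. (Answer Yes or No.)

Yes

|H| = 7 divides |G| = 14, consistent with Lagrange.
H contains the identity, every element's inverse is in H, and H is closed under +: it is a subgroup.
In fact H = ⟨2⟩.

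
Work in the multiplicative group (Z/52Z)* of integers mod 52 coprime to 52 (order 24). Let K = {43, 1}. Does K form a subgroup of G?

No

43 ∈ K but its inverse 23 ∉ K, so K is not a subgroup.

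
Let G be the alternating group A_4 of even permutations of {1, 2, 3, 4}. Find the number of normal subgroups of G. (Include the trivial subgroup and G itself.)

G has 10 subgroups. Checking conjugation-invariance by order — order 1: 1/1 normal; order 2: 0/3 normal; order 3: 0/4 normal; order 4: 1/1 normal; order 12: 1/1 normal.
Total normal subgroups: 3.

3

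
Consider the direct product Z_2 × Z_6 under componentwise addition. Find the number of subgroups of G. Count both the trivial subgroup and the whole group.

|G| = 12, so by Lagrange every subgroup order divides 12. Divisors: 1, 2, 3, 4, 6, 12.
Subgroups by order — order 1: 1; order 2: 3; order 3: 1; order 4: 1; order 6: 3; order 12: 1.
Total: 1 + 3 + 1 + 1 + 3 + 1 = 10.

10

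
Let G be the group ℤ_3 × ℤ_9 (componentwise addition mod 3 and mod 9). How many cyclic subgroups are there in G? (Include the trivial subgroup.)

A cyclic subgroup of order d is generated by each of its φ(d) elements of order d, so the cyclic subgroups of order d number (#elements of order d)/φ(d).
Cyclic subgroups by order — order 1: 1; order 3: 4; order 9: 3.
Total: 8.

8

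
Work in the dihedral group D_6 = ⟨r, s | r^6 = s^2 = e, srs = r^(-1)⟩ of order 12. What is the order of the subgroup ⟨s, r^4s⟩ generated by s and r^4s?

6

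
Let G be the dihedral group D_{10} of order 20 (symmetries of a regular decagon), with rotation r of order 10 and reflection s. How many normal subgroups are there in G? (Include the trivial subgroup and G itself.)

7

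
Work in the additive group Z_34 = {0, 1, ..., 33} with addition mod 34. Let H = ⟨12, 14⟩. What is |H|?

17

|⟨12⟩| = 17 and |⟨14⟩| = 17, so |H| is a multiple of lcm(17, 17) = 17 and divides |G| = 34.
Closing under the operation: H = {0, 2, 4, 6, 8, 10, 12, 14, 16, 18, 20, 22, 24, 26, 28, 30, 32}, so |H| = 17.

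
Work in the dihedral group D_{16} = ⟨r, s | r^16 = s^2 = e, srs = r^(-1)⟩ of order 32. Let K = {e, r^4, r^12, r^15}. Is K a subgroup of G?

r^15 ∈ K but its inverse r ∉ K, so K is not a subgroup.

No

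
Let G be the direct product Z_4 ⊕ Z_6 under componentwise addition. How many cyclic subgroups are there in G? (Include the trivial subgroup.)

12

Each element a generates a cyclic subgroup ⟨a⟩; distinct elements may generate the same one (a cyclic group of order d has φ(d) generators).
Cyclic subgroups by order — order 1: 1; order 2: 3; order 3: 1; order 4: 2; order 6: 3; order 12: 2.
Total: 12.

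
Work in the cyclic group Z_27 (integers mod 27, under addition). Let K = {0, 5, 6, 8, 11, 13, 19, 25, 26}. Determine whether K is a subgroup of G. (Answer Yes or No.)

5 ∈ K but its inverse 22 ∉ K, so K is not a subgroup.

No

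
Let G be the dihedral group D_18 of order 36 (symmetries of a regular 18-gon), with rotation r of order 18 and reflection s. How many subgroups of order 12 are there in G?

3

|G| = 36 and 12 | 36, so subgroups of order 12 are possible by Lagrange.
The subgroups of order 12 are: {e, r^3, r^6, r^9, r^12, r^15, rs, r^4s, r^7s, r^10s, r^13s, r^16s}; {e, r^3, r^6, r^9, r^12, r^15, r^2s, r^5s, r^8s, r^11s, r^14s, r^17s}; {e, r^3, r^6, r^9, r^12, r^15, s, r^3s, r^6s, r^9s, r^12s, r^15s}.
So G has 3 subgroups of order 12.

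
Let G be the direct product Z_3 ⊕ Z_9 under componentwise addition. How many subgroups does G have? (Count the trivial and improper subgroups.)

|G| = 27, so by Lagrange every subgroup order divides 27. Divisors: 1, 3, 9, 27.
Subgroups by order — order 1: 1; order 3: 4; order 9: 4; order 27: 1.
Total: 1 + 4 + 4 + 1 = 10.

10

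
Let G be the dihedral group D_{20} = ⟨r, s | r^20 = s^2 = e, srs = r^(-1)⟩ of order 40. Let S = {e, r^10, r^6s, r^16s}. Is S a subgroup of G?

Yes

|S| = 4 divides |G| = 40, consistent with Lagrange.
S contains the identity, every element's inverse is in S, and S is closed under ·: it is a subgroup.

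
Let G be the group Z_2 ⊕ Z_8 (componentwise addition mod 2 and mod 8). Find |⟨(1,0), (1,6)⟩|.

8

|⟨(1,0)⟩| = 2 and |⟨(1,6)⟩| = 4, so |H| is a multiple of lcm(2, 4) = 4 and divides |G| = 16.
Closing under the operation: H = {(0,0), (0,2), (0,4), (0,6), (1,0), (1,2), (1,4), (1,6)}, so |H| = 8.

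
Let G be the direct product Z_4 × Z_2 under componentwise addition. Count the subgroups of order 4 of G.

|G| = 8 and 4 | 8, so subgroups of order 4 are possible by Lagrange.
The subgroups of order 4 are: {(0,0), (0,1), (2,0), (2,1)}; {(0,0), (1,0), (2,0), (3,0)}; {(0,0), (1,1), (2,0), (3,1)}.
So G has 3 subgroups of order 4.

3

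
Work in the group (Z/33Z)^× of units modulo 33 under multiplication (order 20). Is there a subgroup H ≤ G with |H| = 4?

Yes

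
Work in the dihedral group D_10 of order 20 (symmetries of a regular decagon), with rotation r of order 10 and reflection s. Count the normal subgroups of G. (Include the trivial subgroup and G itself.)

7

G has 22 subgroups. Checking conjugation-invariance by order — order 1: 1/1 normal; order 2: 1/11 normal; order 4: 0/5 normal; order 5: 1/1 normal; order 10: 3/3 normal; order 20: 1/1 normal.
Total normal subgroups: 7.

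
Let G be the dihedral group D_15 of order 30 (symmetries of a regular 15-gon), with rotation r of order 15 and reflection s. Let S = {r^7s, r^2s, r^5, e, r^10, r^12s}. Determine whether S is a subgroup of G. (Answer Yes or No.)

Yes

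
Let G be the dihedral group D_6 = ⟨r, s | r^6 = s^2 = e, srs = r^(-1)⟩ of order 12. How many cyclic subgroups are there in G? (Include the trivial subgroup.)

10

Each element a generates a cyclic subgroup ⟨a⟩; distinct elements may generate the same one (a cyclic group of order d has φ(d) generators).
Cyclic subgroups by order — order 1: 1; order 2: 7; order 3: 1; order 6: 1.
Total: 10.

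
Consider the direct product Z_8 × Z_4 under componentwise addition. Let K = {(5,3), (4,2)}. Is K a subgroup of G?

The identity (0,0) ∉ K, so K is not a subgroup.

No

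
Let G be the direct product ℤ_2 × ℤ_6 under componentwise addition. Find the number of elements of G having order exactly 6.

6

An element (a,b) has order lcm(ord(a), ord(b)); count pairs with lcm equal to 6.
Enumerating gives 6 such elements.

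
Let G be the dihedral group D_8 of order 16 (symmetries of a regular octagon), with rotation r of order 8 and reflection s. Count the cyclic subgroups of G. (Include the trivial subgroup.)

12

A cyclic subgroup of order d is generated by each of its φ(d) elements of order d, so the cyclic subgroups of order d number (#elements of order d)/φ(d).
Cyclic subgroups by order — order 1: 1; order 2: 9; order 4: 1; order 8: 1.
Total: 12.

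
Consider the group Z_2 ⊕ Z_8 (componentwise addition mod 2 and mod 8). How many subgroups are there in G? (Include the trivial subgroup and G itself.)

11

|G| = 16, so by Lagrange every subgroup order divides 16. Divisors: 1, 2, 4, 8, 16.
Subgroups by order — order 1: 1; order 2: 3; order 4: 3; order 8: 3; order 16: 1.
Total: 1 + 3 + 3 + 3 + 1 = 11.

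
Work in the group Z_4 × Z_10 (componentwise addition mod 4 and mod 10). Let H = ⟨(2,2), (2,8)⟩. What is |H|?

|⟨(2,2)⟩| = 10 and |⟨(2,8)⟩| = 10, so |H| is a multiple of lcm(10, 10) = 10 and divides |G| = 40.
Closing under the operation: H = {(0,0), (0,2), (0,4), (0,6), (0,8), (2,0), (2,2), (2,4), (2,6), (2,8)}, so |H| = 10.

10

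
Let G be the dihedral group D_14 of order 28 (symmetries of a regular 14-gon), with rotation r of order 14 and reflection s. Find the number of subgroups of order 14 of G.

|G| = 28 and 14 | 28, so subgroups of order 14 are possible by Lagrange.
The subgroups of order 14 are: {e, r, r^2, r^3, r^4, r^5, r^6, r^7, r^8, r^9, r^10, r^11, r^12, r^13}; {e, r^2, r^4, r^6, r^8, r^10, r^12, s, r^2s, r^4s, r^6s, r^8s, r^10s, r^12s}; {e, r^2, r^4, r^6, r^8, r^10, r^12, rs, r^3s, r^5s, r^7s, r^9s, r^11s, r^13s}.
So G has 3 subgroups of order 14.

3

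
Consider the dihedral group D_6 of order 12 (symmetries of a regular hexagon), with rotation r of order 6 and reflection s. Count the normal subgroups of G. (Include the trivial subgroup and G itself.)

7

G has 16 subgroups. Checking conjugation-invariance by order — order 1: 1/1 normal; order 2: 1/7 normal; order 3: 1/1 normal; order 4: 0/3 normal; order 6: 3/3 normal; order 12: 1/1 normal.
Total normal subgroups: 7.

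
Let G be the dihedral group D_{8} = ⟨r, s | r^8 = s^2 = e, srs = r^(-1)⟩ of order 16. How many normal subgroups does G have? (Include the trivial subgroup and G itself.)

G has 19 subgroups. Checking conjugation-invariance by order — order 1: 1/1 normal; order 2: 1/9 normal; order 4: 1/5 normal; order 8: 3/3 normal; order 16: 1/1 normal.
Total normal subgroups: 7.

7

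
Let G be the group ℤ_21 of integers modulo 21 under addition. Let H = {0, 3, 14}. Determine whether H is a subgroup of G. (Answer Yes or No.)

3 ∈ H but its inverse 18 ∉ H, so H is not a subgroup.

No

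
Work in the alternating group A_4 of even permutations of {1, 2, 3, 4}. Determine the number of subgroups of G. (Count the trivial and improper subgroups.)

|G| = 12, so by Lagrange every subgroup order divides 12. Divisors: 1, 2, 3, 4, 6, 12.
Subgroups by order — order 1: 1; order 2: 3; order 3: 4; order 4: 1; order 6: 0; order 12: 1.
Total: 1 + 3 + 4 + 1 + 0 + 1 = 10.

10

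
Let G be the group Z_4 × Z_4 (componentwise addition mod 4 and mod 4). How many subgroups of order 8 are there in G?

|G| = 16 and 8 | 16, so subgroups of order 8 are possible by Lagrange.
The subgroups of order 8 are: {(0,0), (0,1), (0,2), (0,3), (2,0), (2,1), (2,2), (2,3)}; {(0,0), (0,2), (1,0), (1,2), (2,0), (2,2), (3,0), (3,2)}; {(0,0), (0,2), (1,1), (1,3), (2,0), (2,2), (3,1), (3,3)}.
So G has 3 subgroups of order 8.

3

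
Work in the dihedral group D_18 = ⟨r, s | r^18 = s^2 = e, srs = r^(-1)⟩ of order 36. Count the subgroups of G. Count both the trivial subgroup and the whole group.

|G| = 36, so by Lagrange every subgroup order divides 36. Divisors: 1, 2, 3, 4, 6, 9, 12, 18, 36.
Subgroups by order — order 1: 1; order 2: 19; order 3: 1; order 4: 9; order 6: 7; order 9: 1; order 12: 3; order 18: 3; order 36: 1.
Total: 1 + 19 + 1 + 9 + 7 + 1 + 3 + 3 + 1 = 45.

45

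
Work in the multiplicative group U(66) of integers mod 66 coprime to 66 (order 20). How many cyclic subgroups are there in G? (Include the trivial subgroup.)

Group the elements of G by the cyclic subgroup they generate; each cyclic subgroup of order d accounts for φ(d) elements.
Cyclic subgroups by order — order 1: 1; order 2: 3; order 5: 1; order 10: 3.
Total: 8.

8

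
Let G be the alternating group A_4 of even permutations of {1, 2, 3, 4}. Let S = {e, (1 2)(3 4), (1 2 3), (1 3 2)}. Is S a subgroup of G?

No

Closure fails: (1 3 2) ∘ (1 2)(3 4) = (2 3 4) ∉ S. So S is not a subgroup.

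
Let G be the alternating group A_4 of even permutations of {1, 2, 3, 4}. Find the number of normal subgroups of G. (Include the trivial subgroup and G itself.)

G has 10 subgroups. Checking conjugation-invariance by order — order 1: 1/1 normal; order 2: 0/3 normal; order 3: 0/4 normal; order 4: 1/1 normal; order 12: 1/1 normal.
Total normal subgroups: 3.

3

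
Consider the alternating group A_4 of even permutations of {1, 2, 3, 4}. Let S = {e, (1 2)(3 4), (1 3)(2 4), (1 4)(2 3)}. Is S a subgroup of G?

Yes

|S| = 4 divides |G| = 12, consistent with Lagrange.
S contains the identity, every element's inverse is in S, and S is closed under ∘: it is a subgroup.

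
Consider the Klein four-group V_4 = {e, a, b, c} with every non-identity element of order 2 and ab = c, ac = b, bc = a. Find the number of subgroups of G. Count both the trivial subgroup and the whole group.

5

|G| = 4, so by Lagrange every subgroup order divides 4. Divisors: 1, 2, 4.
Subgroups by order — order 1: 1; order 2: 3; order 4: 1.
Total: 1 + 3 + 1 = 5.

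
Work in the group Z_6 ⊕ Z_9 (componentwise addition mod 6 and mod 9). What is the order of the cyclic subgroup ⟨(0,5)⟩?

The order of (0,5) in Z_6 × Z_9 is lcm(ord(0) in Z_6, ord(5) in Z_9).
ord(0) = 1 and ord(5) = 9, so |⟨(0,5)⟩| = lcm(1, 9) = 9.

9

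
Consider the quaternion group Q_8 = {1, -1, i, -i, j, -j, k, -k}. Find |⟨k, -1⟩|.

4

|⟨k⟩| = 4 and |⟨-1⟩| = 2, so |H| is a multiple of lcm(4, 2) = 4 and divides |G| = 8.
Closing under the operation: H = {1, -1, k, -k}, so |H| = 4.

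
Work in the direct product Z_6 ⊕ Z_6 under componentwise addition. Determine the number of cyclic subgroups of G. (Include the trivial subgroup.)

Group the elements of G by the cyclic subgroup they generate; each cyclic subgroup of order d accounts for φ(d) elements.
Cyclic subgroups by order — order 1: 1; order 2: 3; order 3: 4; order 6: 12.
Total: 20.

20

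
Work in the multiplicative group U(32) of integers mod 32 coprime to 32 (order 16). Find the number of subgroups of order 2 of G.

|G| = 16 and 2 | 16, so subgroups of order 2 are possible by Lagrange.
The subgroups of order 2 are: {1, 15}; {1, 17}; {1, 31}.
So G has 3 subgroups of order 2.

3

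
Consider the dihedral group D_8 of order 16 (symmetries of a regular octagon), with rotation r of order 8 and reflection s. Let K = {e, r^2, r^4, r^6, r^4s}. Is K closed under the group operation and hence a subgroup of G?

No

|K| = 5 does not divide |G| = 16, so by Lagrange K is not a subgroup.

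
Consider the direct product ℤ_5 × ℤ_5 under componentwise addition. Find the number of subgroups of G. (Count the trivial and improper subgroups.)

8

|G| = 25, so by Lagrange every subgroup order divides 25. Divisors: 1, 5, 25.
Subgroups by order — order 1: 1; order 5: 6; order 25: 1.
Total: 1 + 6 + 1 = 8.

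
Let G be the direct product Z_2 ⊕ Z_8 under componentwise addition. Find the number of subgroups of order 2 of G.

|G| = 16 and 2 | 16, so subgroups of order 2 are possible by Lagrange.
The subgroups of order 2 are: {(0,0), (0,4)}; {(0,0), (1,0)}; {(0,0), (1,4)}.
So G has 3 subgroups of order 2.

3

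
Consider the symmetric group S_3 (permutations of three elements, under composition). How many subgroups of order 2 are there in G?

3

|G| = 6 and 2 | 6, so subgroups of order 2 are possible by Lagrange.
The subgroups of order 2 are: {e, (1 2)}; {e, (1 3)}; {e, (2 3)}.
So G has 3 subgroups of order 2.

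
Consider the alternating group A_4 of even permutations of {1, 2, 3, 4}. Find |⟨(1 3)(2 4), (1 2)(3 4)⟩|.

4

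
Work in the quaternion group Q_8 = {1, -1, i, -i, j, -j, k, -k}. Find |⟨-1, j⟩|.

|⟨-1⟩| = 2 and |⟨j⟩| = 4, so |H| is a multiple of lcm(2, 4) = 4 and divides |G| = 8.
Closing under the operation: H = {1, -1, j, -j}, so |H| = 4.

4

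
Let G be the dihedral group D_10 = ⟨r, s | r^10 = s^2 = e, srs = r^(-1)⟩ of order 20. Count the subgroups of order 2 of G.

|G| = 20 and 2 | 20, so subgroups of order 2 are possible by Lagrange.
The subgroups of order 2 are: {e, r^2s}; {e, r^3s}; {e, r^4s}; {e, r^5}; … (11 in all).
So G has 11 subgroups of order 2.

11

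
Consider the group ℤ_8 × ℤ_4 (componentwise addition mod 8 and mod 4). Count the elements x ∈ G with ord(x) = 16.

0

An element (a,b) has order lcm(ord(a), ord(b)); count pairs with lcm equal to 16.
Enumerating gives 0 such elements.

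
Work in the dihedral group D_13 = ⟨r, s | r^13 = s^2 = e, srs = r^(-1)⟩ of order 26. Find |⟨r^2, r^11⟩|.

|⟨r^2⟩| = 13 and |⟨r^11⟩| = 13, so |H| is a multiple of lcm(13, 13) = 13 and divides |G| = 26.
Closing under the operation: H = {e, r, r^2, r^3, r^4, r^5, r^6, r^7, r^8, r^9, r^10, r^11, r^12}, so |H| = 13.

13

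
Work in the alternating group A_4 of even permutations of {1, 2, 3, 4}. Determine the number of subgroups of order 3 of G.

4

|G| = 12 and 3 | 12, so subgroups of order 3 are possible by Lagrange.
The subgroups of order 3 are: {e, (1 2 3), (1 3 2)}; {e, (1 2 4), (1 4 2)}; {e, (1 3 4), (1 4 3)}; {e, (2 3 4), (2 4 3)}.
So G has 4 subgroups of order 3.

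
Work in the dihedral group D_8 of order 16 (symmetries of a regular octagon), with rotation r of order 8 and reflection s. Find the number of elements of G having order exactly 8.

The elements of order 8 are: r, r^3, r^5, r^7.
That's 4.

4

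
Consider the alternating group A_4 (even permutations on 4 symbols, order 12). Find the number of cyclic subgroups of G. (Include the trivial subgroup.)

A cyclic subgroup of order d is generated by each of its φ(d) elements of order d, so the cyclic subgroups of order d number (#elements of order d)/φ(d).
Cyclic subgroups by order — order 1: 1; order 2: 3; order 3: 4.
Total: 8.

8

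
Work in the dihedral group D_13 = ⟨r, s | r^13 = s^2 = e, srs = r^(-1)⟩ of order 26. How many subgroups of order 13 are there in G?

1

|G| = 26 and 13 | 26, so subgroups of order 13 are possible by Lagrange.
The subgroups of order 13 are: {e, r, r^2, r^3, r^4, r^5, r^6, r^7, r^8, r^9, r^10, r^11, r^12}.
So G has 1 subgroup of order 13.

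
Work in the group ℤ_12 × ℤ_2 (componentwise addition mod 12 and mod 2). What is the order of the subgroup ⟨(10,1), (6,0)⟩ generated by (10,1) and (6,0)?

12

|⟨(10,1)⟩| = 6 and |⟨(6,0)⟩| = 2, so |H| is a multiple of lcm(6, 2) = 6 and divides |G| = 24.
Closing under the operation: H = {(0,0), (0,1), (2,0), (2,1), (4,0), (4,1), (6,0), (6,1), (8,0), (8,1), (10,0), (10,1)}, so |H| = 12.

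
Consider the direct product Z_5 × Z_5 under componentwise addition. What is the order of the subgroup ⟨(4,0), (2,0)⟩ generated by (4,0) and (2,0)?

|⟨(4,0)⟩| = 5 and |⟨(2,0)⟩| = 5, so |H| is a multiple of lcm(5, 5) = 5 and divides |G| = 25.
Closing under the operation: H = {(0,0), (1,0), (2,0), (3,0), (4,0)}, so |H| = 5.

5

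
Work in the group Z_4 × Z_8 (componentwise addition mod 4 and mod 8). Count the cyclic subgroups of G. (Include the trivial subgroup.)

Each element a generates a cyclic subgroup ⟨a⟩; distinct elements may generate the same one (a cyclic group of order d has φ(d) generators).
Cyclic subgroups by order — order 1: 1; order 2: 3; order 4: 6; order 8: 4.
Total: 14.

14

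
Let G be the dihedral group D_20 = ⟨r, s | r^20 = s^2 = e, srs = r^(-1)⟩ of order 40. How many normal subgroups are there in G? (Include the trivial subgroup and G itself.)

9

G has 48 subgroups. Checking conjugation-invariance by order — order 1: 1/1 normal; order 2: 1/21 normal; order 4: 1/11 normal; order 5: 1/1 normal; order 8: 0/5 normal; order 10: 1/5 normal; order 20: 3/3 normal; order 40: 1/1 normal.
Total normal subgroups: 9.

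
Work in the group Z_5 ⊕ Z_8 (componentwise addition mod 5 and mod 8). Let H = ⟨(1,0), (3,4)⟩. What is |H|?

10

|⟨(1,0)⟩| = 5 and |⟨(3,4)⟩| = 10, so |H| is a multiple of lcm(5, 10) = 10 and divides |G| = 40.
Closing under the operation: H = {(0,0), (0,4), (1,0), (1,4), (2,0), (2,4), (3,0), (3,4), (4,0), (4,4)}, so |H| = 10.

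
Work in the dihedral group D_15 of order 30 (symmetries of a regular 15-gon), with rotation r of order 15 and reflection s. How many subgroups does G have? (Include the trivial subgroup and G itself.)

28

|G| = 30, so by Lagrange every subgroup order divides 30. Divisors: 1, 2, 3, 5, 6, 10, 15, 30.
Subgroups by order — order 1: 1; order 2: 15; order 3: 1; order 5: 1; order 6: 5; order 10: 3; order 15: 1; order 30: 1.
Total: 1 + 15 + 1 + 1 + 5 + 3 + 1 + 1 = 28.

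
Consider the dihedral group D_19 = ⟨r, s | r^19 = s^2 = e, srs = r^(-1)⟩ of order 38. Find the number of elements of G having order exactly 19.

18

Enumerating element orders in G gives 18 elements of order 19.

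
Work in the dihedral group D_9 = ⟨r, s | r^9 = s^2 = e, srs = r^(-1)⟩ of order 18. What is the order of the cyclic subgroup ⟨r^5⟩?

Computing powers of r^5: the smallest k with (r^5)^k = e is k = 9.

9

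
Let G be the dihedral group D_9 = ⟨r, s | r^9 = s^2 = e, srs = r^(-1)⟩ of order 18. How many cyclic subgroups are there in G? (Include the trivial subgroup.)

12

Each element a generates a cyclic subgroup ⟨a⟩; distinct elements may generate the same one (a cyclic group of order d has φ(d) generators).
Cyclic subgroups by order — order 1: 1; order 2: 9; order 3: 1; order 9: 1.
Total: 12.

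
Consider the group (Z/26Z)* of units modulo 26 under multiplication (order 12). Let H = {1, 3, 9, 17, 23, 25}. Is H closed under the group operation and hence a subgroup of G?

|H| = 6 divides |G| = 12, consistent with Lagrange.
H contains the identity, every element's inverse is in H, and H is closed under ·: it is a subgroup.
In fact H = ⟨17⟩.

Yes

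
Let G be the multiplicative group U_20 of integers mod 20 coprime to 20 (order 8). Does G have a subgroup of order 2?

2 | 8. A subgroup of order 2 is {1, 11}.

Yes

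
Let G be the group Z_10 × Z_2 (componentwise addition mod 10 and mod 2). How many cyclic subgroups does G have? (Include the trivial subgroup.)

Group the elements of G by the cyclic subgroup they generate; each cyclic subgroup of order d accounts for φ(d) elements.
Cyclic subgroups by order — order 1: 1; order 2: 3; order 5: 1; order 10: 3.
Total: 8.

8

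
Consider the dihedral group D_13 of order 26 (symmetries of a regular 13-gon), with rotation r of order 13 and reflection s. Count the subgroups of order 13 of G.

1

|G| = 26 and 13 | 26, so subgroups of order 13 are possible by Lagrange.
The subgroups of order 13 are: {e, r, r^2, r^3, r^4, r^5, r^6, r^7, r^8, r^9, r^10, r^11, r^12}.
So G has 1 subgroup of order 13.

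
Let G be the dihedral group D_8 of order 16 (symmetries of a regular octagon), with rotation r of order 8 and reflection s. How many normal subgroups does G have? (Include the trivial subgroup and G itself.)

7

G has 19 subgroups. Checking conjugation-invariance by order — order 1: 1/1 normal; order 2: 1/9 normal; order 4: 1/5 normal; order 8: 3/3 normal; order 16: 1/1 normal.
Total normal subgroups: 7.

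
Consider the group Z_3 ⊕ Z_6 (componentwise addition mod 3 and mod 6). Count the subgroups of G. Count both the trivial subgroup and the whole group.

|G| = 18, so by Lagrange every subgroup order divides 18. Divisors: 1, 2, 3, 6, 9, 18.
Subgroups by order — order 1: 1; order 2: 1; order 3: 4; order 6: 4; order 9: 1; order 18: 1.
Total: 1 + 1 + 4 + 4 + 1 + 1 = 12.

12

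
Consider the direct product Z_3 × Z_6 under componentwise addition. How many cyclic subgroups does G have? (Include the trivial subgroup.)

10

Each element a generates a cyclic subgroup ⟨a⟩; distinct elements may generate the same one (a cyclic group of order d has φ(d) generators).
Cyclic subgroups by order — order 1: 1; order 2: 1; order 3: 4; order 6: 4.
Total: 10.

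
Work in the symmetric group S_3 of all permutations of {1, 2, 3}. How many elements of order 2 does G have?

3

The elements of order 2 are: (2 3), (1 2), (1 3).
That's 3.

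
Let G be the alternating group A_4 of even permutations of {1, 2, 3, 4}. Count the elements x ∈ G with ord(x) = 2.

3

The elements of order 2 are: (1 2)(3 4), (1 3)(2 4), (1 4)(2 3).
That's 3.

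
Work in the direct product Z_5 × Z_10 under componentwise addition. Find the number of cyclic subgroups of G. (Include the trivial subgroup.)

Group the elements of G by the cyclic subgroup they generate; each cyclic subgroup of order d accounts for φ(d) elements.
Cyclic subgroups by order — order 1: 1; order 2: 1; order 5: 6; order 10: 6.
Total: 14.

14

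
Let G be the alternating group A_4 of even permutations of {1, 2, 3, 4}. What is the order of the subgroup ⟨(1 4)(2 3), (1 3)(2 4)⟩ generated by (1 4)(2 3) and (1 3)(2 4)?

4

|⟨(1 4)(2 3)⟩| = 2 and |⟨(1 3)(2 4)⟩| = 2, so |H| is a multiple of lcm(2, 2) = 2 and divides |G| = 12.
Closing under the operation: H = {e, (1 2)(3 4), (1 3)(2 4), (1 4)(2 3)}, so |H| = 4.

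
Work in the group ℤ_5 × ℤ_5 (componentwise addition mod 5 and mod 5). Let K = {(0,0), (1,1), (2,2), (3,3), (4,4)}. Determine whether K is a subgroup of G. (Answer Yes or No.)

|K| = 5 divides |G| = 25, consistent with Lagrange.
K contains the identity, every element's inverse is in K, and K is closed under +: it is a subgroup.
In fact K = ⟨(4,4)⟩.

Yes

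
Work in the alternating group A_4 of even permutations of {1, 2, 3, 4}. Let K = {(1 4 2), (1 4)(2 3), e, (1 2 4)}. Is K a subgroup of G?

No

Closure fails: (1 2 4) ∘ (1 4)(2 3) = (2 3 4) ∉ K. So K is not a subgroup.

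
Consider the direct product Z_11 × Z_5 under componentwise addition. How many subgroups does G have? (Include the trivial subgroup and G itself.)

4

|G| = 55, so by Lagrange every subgroup order divides 55. Divisors: 1, 5, 11, 55.
Subgroups by order — order 1: 1; order 5: 1; order 11: 1; order 55: 1.
Total: 1 + 1 + 1 + 1 = 4.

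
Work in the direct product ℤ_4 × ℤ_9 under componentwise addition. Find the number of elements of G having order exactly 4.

An element (a,b) has order lcm(ord(a), ord(b)); count pairs with lcm equal to 4.
Enumerating gives 2 such elements.

2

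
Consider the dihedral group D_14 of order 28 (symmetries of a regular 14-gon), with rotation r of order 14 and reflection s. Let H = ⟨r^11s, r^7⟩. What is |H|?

4

|⟨r^11s⟩| = 2 and |⟨r^7⟩| = 2, so |H| is a multiple of lcm(2, 2) = 2 and divides |G| = 28.
Closing under the operation: H = {e, r^7, r^4s, r^11s}, so |H| = 4.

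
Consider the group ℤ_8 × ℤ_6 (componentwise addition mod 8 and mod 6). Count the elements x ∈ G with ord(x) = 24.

An element (a,b) has order lcm(ord(a), ord(b)); count pairs with lcm equal to 24.
Enumerating gives 16 such elements.

16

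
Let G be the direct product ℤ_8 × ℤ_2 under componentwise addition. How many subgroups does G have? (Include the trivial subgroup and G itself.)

|G| = 16, so by Lagrange every subgroup order divides 16. Divisors: 1, 2, 4, 8, 16.
Subgroups by order — order 1: 1; order 2: 3; order 4: 3; order 8: 3; order 16: 1.
Total: 1 + 3 + 3 + 3 + 1 = 11.

11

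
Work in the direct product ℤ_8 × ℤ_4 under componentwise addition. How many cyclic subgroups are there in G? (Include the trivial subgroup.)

14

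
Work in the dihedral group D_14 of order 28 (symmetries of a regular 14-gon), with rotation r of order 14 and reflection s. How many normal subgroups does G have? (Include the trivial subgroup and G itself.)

7

G has 28 subgroups. Checking conjugation-invariance by order — order 1: 1/1 normal; order 2: 1/15 normal; order 4: 0/7 normal; order 7: 1/1 normal; order 14: 3/3 normal; order 28: 1/1 normal.
Total normal subgroups: 7.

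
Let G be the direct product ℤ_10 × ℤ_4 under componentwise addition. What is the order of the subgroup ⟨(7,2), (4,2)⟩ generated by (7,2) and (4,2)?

20

|⟨(7,2)⟩| = 10 and |⟨(4,2)⟩| = 10, so |H| is a multiple of lcm(10, 10) = 10 and divides |G| = 40.
Closing under the operation: H = {(0,0), (0,2), (1,0), (1,2), (2,0), (2,2), (3,0), (3,2), (4,0), (4,2), (5,0), (5,2), (6,0), (6,2), (7,0), (7,2), (8,0), (8,2), (9,0), (9,2)}, so |H| = 20.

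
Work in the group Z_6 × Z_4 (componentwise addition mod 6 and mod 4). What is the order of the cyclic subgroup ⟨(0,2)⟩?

The order of (0,2) in Z_6 × Z_4 is lcm(ord(0) in Z_6, ord(2) in Z_4).
ord(0) = 1 and ord(2) = 2, so |⟨(0,2)⟩| = lcm(1, 2) = 2.

2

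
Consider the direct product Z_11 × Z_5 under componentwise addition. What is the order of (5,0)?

The order of (5,0) in Z_11 × Z_5 is lcm(ord(5) in Z_11, ord(0) in Z_5).
ord(5) = 11 and ord(0) = 1, so |⟨(5,0)⟩| = lcm(11, 1) = 11.

11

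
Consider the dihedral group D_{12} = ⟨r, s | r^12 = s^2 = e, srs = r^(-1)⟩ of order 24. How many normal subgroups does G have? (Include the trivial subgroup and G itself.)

9

G has 34 subgroups. Checking conjugation-invariance by order — order 1: 1/1 normal; order 2: 1/13 normal; order 3: 1/1 normal; order 4: 1/7 normal; order 6: 1/5 normal; order 8: 0/3 normal; order 12: 3/3 normal; order 24: 1/1 normal.
Total normal subgroups: 9.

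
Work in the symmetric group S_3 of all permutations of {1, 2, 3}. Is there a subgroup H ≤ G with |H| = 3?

Yes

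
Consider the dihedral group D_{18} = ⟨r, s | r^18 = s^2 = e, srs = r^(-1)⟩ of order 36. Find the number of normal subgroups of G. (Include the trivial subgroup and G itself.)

9

G has 45 subgroups. Checking conjugation-invariance by order — order 1: 1/1 normal; order 2: 1/19 normal; order 3: 1/1 normal; order 4: 0/9 normal; order 6: 1/7 normal; order 9: 1/1 normal; order 12: 0/3 normal; order 18: 3/3 normal; order 36: 1/1 normal.
Total normal subgroups: 9.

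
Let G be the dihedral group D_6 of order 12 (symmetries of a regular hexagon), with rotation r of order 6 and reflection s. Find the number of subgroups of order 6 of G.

3

|G| = 12 and 6 | 12, so subgroups of order 6 are possible by Lagrange.
The subgroups of order 6 are: {e, r, r^2, r^3, r^4, r^5}; {e, r^2, r^4, s, r^2s, r^4s}; {e, r^2, r^4, rs, r^3s, r^5s}.
So G has 3 subgroups of order 6.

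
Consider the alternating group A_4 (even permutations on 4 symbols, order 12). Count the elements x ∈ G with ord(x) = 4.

No element of G has order 4 (even though 4 | 12).

0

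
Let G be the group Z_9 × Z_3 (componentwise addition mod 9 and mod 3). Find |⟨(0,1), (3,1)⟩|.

9

|⟨(0,1)⟩| = 3 and |⟨(3,1)⟩| = 3, so |H| is a multiple of lcm(3, 3) = 3 and divides |G| = 27.
Closing under the operation: H = {(0,0), (0,1), (0,2), (3,0), (3,1), (3,2), (6,0), (6,1), (6,2)}, so |H| = 9.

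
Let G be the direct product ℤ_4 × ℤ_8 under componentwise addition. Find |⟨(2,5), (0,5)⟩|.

16

|⟨(2,5)⟩| = 8 and |⟨(0,5)⟩| = 8, so |H| is a multiple of lcm(8, 8) = 8 and divides |G| = 32.
Closing under the operation: H = {(0,0), (0,1), (0,2), (0,3), (0,4), (0,5), (0,6), (0,7), (2,0), (2,1), (2,2), (2,3), (2,4), (2,5), (2,6), (2,7)}, so |H| = 16.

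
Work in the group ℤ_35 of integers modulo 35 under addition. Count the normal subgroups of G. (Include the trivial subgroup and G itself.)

G is abelian, so every subgroup is normal.
G has 4 subgroups in total, hence 4 normal subgroups.

4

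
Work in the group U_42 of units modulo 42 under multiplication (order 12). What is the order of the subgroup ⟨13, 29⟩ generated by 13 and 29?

|⟨13⟩| = 2 and |⟨29⟩| = 2, so |H| is a multiple of lcm(2, 2) = 2 and divides |G| = 12.
Closing under the operation: H = {1, 13, 29, 41}, so |H| = 4.

4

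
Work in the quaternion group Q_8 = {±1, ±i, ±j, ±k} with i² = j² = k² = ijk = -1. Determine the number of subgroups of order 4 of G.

|G| = 8 and 4 | 8, so subgroups of order 4 are possible by Lagrange.
The subgroups of order 4 are: {1, -1, i, -i}; {1, -1, j, -j}; {1, -1, k, -k}.
So G has 3 subgroups of order 4.

3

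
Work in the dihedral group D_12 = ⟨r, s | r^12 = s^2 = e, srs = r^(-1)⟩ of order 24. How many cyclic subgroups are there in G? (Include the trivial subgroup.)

Group the elements of G by the cyclic subgroup they generate; each cyclic subgroup of order d accounts for φ(d) elements.
Cyclic subgroups by order — order 1: 1; order 2: 13; order 3: 1; order 4: 1; order 6: 1; order 12: 1.
Total: 18.

18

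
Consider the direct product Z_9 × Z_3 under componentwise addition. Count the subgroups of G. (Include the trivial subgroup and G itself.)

10

|G| = 27, so by Lagrange every subgroup order divides 27. Divisors: 1, 3, 9, 27.
Subgroups by order — order 1: 1; order 3: 4; order 9: 4; order 27: 1.
Total: 1 + 4 + 4 + 1 = 10.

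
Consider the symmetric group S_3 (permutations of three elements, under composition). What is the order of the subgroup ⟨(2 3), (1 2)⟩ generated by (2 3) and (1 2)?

6

|⟨(2 3)⟩| = 2 and |⟨(1 2)⟩| = 2, so |H| is a multiple of lcm(2, 2) = 2 and divides |G| = 6.
Closing {(2 3), (1 2)} under the group operation gives all of G, so |H| = 6.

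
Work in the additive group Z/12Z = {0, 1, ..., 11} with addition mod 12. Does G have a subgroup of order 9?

9 does not divide |G| = 12, so by Lagrange no subgroup of order 9 exists.

No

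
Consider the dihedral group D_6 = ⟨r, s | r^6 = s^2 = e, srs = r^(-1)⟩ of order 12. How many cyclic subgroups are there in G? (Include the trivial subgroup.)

A cyclic subgroup of order d is generated by each of its φ(d) elements of order d, so the cyclic subgroups of order d number (#elements of order d)/φ(d).
Cyclic subgroups by order — order 1: 1; order 2: 7; order 3: 1; order 6: 1.
Total: 10.

10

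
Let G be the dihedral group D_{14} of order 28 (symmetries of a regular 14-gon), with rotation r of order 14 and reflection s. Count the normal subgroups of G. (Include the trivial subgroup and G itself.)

G has 28 subgroups. Checking conjugation-invariance by order — order 1: 1/1 normal; order 2: 1/15 normal; order 4: 0/7 normal; order 7: 1/1 normal; order 14: 3/3 normal; order 28: 1/1 normal.
Total normal subgroups: 7.

7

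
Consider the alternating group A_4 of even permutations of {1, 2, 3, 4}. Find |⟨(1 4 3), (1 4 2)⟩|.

|⟨(1 4 3)⟩| = 3 and |⟨(1 4 2)⟩| = 3, so |H| is a multiple of lcm(3, 3) = 3 and divides |G| = 12.
Closing {(1 4 3), (1 4 2)} under the group operation gives all of G, so |H| = 12.

12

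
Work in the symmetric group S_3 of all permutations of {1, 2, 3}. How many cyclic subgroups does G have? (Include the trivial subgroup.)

5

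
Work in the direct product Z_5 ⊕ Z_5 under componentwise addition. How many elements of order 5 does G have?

An element (a,b) has order lcm(ord(a), ord(b)); count pairs with lcm equal to 5.
Enumerating gives 24 such elements.

24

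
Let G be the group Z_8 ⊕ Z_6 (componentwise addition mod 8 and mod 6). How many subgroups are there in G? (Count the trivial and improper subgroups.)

|G| = 48, so by Lagrange every subgroup order divides 48. Divisors: 1, 2, 3, 4, 6, 8, 12, 16, 24, 48.
Subgroups by order — order 1: 1; order 2: 3; order 3: 1; order 4: 3; order 6: 3; order 8: 3; order 12: 3; order 16: 1; order 24: 3; order 48: 1.
Total: 1 + 3 + 1 + 3 + 3 + 3 + 3 + 1 + 3 + 1 = 22.

22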